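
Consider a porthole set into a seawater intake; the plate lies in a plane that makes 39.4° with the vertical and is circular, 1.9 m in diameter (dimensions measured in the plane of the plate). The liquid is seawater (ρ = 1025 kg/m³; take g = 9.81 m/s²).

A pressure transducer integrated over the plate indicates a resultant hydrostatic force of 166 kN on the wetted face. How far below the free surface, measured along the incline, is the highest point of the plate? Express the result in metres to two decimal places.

y_top ≈ 6.59 m

γ = ρg = 1025 × 9.81 / 1000 = 10.05525 kN/m³.
A = π(0.95)² = 2.83529 m².
From F = γ·h_c·A, the centroid depth is h_c = 166/(10.05525 × 2.83529) = 5.82261 m.
The plate makes 39.4° with the vertical, i.e. θ = 90° − 39.4° = 50.6° to the horizontal. Measuring y along the incline from the free-surface line, vertical depth h = y·sinθ with sinθ = 0.772734.
Along the incline, y_c = h_c/sinθ = 5.82261/0.772734 = 7.53508 m.
The centroid is at the centre, 0.95 m below the top of the plate, so the highest point sits at y_top = 7.53508 − 0.95 = 6.58508 m along the incline.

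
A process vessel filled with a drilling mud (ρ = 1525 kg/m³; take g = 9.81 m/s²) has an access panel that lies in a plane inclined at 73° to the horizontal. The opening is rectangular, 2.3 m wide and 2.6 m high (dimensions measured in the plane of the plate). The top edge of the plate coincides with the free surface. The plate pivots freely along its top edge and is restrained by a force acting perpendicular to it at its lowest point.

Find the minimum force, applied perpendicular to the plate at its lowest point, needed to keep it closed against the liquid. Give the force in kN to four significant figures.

P ≈ 74.15 kN

γ = ρg = 1525 × 9.81 / 1000 = 14.96025 kN/m³.
Let θ = 73° be the plate's angle to the horizontal; measure y along the incline from where the plane meets the free surface. Vertical depth h = y·sinθ with sinθ = 0.956305.
The centroid lies 2.6/2 = 1.3 m below the top edge, so y_c = 1.3 m and h_c = 1.3 × 0.956305 = 1.2432 m.
A = 2.3 × 2.6 = 5.98 m².
Resultant F = γ·h_c·A = 14.96025 × 1.2432 × 5.98 = 111.22 kN.
I_c = b·h³/12 = 2.3 × 2.6³/12 = 3.36873 m⁴.
Centre of pressure: y_p = y_c + I_c/(y_c·A) = 1.3 + 3.36873/(1.3 × 5.98) = 1.3 + 0.433333 = 1.73333 m along the plane.
The resultant acts 1.3 + 0.433333 = 1.73333 m (along the plate) below the hinge at the top edge, so the moment about the hinge is M = F × 1.73333 = 111.22 × 1.73333 = 192.781 kN·m.
A normal force at the bottom, 2.6 m from the hinge, must supply this moment: P = 192.781/2.6 = 74.1465 kN.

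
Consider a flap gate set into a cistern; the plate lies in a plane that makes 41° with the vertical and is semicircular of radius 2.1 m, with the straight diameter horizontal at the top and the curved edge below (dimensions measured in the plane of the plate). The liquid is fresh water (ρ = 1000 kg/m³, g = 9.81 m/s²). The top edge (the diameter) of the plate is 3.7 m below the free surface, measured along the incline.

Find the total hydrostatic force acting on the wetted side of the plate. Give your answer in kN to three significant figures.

γ = ρg = 1000 × 9.81 = 9810 N/m³ = 9.81 kN/m³.
The plate makes 41° with the vertical, i.e. θ = 90° − 41° = 49° to the horizontal. Measuring y along the incline from the free-surface line, vertical depth h = y·sinθ with sinθ = 0.754710.
The centroid of a semicircle lies 4r/(3π) = 0.891268 m from the diameter, here below the top edge, so y_c = 3.7 + 0.891268 = 4.59127 m and h_c = 4.59127 × 0.754710 = 3.46508 m.
A = πr²/2 = π × 2.1²/2 = 6.92721 m².
Resultant F = γ·h_c·A = 9.81 × 3.46508 × 6.92721 = 235.473 kN.

F ≈ 235 kN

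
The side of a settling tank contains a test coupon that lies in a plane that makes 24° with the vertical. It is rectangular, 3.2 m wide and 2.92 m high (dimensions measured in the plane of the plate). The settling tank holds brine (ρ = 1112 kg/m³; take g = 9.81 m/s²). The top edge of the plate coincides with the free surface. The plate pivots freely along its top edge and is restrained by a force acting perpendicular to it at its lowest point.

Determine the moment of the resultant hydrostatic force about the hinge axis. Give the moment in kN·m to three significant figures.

γ = ρg = 1112 × 9.81 / 1000 = 10.90872 kN/m³.
The plate makes 24° with the vertical, i.e. θ = 90° − 24° = 66° to the horizontal. Measuring y along the incline from the free-surface line, vertical depth h = y·sinθ with sinθ = 0.913545.
The centroid lies 2.92/2 = 1.46 m below the top edge, so y_c = 1.46 m and h_c = 1.46 × 0.913545 = 1.33378 m.
A = 3.2 × 2.92 = 9.344 m².
Resultant F = γ·h_c·A = 10.90872 × 1.33378 × 9.344 = 135.954 kN.
I_c = b·h³/12 = 3.2 × 2.92³/12 = 6.63922 m⁴.
Centre of pressure: y_p = y_c + I_c/(y_c·A) = 1.46 + 6.63922/(1.46 × 9.344) = 1.46 + 0.486666 = 1.94667 m along the plane.
The resultant acts 1.46 + 0.486666 = 1.94667 m (along the plate) below the hinge at the top edge, so the moment about the hinge is M = F × 1.94667 = 135.954 × 1.94667 = 264.658 kN·m.

M ≈ 265 kN·m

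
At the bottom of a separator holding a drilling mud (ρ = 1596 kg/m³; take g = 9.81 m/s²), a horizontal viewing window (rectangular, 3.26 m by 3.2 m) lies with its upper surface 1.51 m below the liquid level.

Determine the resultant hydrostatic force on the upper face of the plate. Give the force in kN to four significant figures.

γ = ρg = 1596 × 9.81 / 1000 = 15.65676 kN/m³.
The plate is horizontal, so pressure is uniform at p = γ·h = 15.65676 × 1.51 = 23.6417 kN/m².
A = 3.26 × 3.2 = 10.432 m².
F = p·A = 23.6417 × 10.432 = 246.63 kN.

F ≈ 246.6 kN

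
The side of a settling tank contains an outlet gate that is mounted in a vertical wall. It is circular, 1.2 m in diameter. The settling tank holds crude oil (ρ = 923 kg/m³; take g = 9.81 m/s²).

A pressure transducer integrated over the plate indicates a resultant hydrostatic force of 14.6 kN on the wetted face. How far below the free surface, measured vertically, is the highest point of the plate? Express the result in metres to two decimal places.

γ = ρg = 923 × 9.81 / 1000 = 9.05463 kN/m³.
A = π(0.6)² = 1.13097 m².
From F = γ·h_c·A, the centroid depth is h_c = 14.6/(9.05463 × 1.13097) = 1.42571 m.
The centroid is at the centre, 0.6 m below the top of the plate, so the highest point sits at h_top = 1.42571 − 0.6 = 0.82571 m below the surface.

d_top ≈ 0.83 m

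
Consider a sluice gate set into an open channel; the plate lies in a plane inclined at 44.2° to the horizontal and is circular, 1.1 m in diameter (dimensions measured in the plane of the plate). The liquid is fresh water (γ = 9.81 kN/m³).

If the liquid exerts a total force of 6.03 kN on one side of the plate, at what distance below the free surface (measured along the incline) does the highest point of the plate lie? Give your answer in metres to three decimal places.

y_top ≈ 0.378 m

γ = 9.81 kN/m³.
A = π(0.55)² = 0.950332 m².
From F = γ·h_c·A, the centroid depth is h_c = 6.03/(9.81 × 0.950332) = 0.646804 m.
Let θ = 44.2° be the plate's angle to the horizontal; measure y along the incline from where the plane meets the free surface. Vertical depth h = y·sinθ with sinθ = 0.697165.
Along the incline, y_c = h_c/sinθ = 0.646804/0.697165 = 0.927763 m.
The centroid is at the centre, 0.55 m below the top of the plate, so the highest point sits at y_top = 0.927763 − 0.55 = 0.377763 m along the incline.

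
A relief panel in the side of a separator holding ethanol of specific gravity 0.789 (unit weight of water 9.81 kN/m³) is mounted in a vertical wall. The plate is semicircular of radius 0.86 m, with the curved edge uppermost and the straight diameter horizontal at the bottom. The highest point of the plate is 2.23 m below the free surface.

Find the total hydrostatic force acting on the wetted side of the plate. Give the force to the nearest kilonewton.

γ = 0.789 × 9.81 = 7.74009 kN/m³.
The centroid lies 4r/(3π) = 0.364995 m above the diameter, so r − 4r/(3π) = 0.86 − 0.364995 = 0.495005 m below the topmost point, so the centroid depth is h_c = 2.23 + 0.495005 = 2.725 m.
A = πr²/2 = π × 0.86²/2 = 1.16176 m².
Resultant F = γ·h_c·A = 7.74009 × 2.725 × 1.16176 = 24.5035 kN.

F ≈ 25 kN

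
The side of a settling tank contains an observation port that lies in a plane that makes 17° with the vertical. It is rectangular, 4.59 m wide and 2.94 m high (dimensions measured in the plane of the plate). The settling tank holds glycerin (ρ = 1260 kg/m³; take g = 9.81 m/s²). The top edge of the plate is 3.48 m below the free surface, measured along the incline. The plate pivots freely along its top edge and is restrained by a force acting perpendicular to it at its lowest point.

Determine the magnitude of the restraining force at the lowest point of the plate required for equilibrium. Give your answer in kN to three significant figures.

P ≈ 434 kN

γ = ρg = 1260 × 9.81 / 1000 = 12.3606 kN/m³.
The plate makes 17° with the vertical, i.e. θ = 90° − 17° = 73° to the horizontal. Measuring y along the incline from the free-surface line, vertical depth h = y·sinθ with sinθ = 0.956305.
The centroid lies 2.94/2 = 1.47 m below the top edge, so y_c = 3.48 + 1.47 = 4.95 m and h_c = 4.95 × 0.956305 = 4.73371 m.
A = 4.59 × 2.94 = 13.4946 m².
Resultant F = γ·h_c·A = 12.3606 × 4.73371 × 13.4946 = 789.589 kN.
I_c = b·h³/12 = 4.59 × 2.94³/12 = 9.72016 m⁴.
Centre of pressure: y_p = y_c + I_c/(y_c·A) = 4.95 + 9.72016/(4.95 × 13.4946) = 4.95 + 0.145515 = 5.09551 m along the plane.
The resultant acts 1.47 + 0.145515 = 1.61552 m (along the plate) below the hinge at the top edge, so the moment about the hinge is M = F × 1.61552 = 789.589 × 1.61552 = 1275.6 kN·m.
A normal force at the bottom, 2.94 m from the hinge, must supply this moment: P = 1275.6/2.94 = 433.878 kN.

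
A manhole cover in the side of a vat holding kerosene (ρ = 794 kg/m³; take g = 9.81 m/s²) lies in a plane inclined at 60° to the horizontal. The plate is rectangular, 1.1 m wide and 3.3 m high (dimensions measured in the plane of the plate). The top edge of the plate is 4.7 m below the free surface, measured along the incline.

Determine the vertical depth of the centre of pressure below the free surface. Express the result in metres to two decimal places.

γ = ρg = 794 × 9.81 / 1000 = 7.78914 kN/m³.
Let θ = 60° be the plate's angle to the horizontal; measure y along the incline from where the plane meets the free surface. Vertical depth h = y·sinθ with sinθ = 0.866025.
The centroid lies 3.3/2 = 1.65 m below the top edge, so y_c = 4.7 + 1.65 = 6.35 m and h_c = 6.35 × 0.866025 = 5.49926 m.
A = 1.1 × 3.3 = 3.63 m².
Resultant F = γ·h_c·A = 7.78914 × 5.49926 × 3.63 = 155.489 kN.
I_c = b·h³/12 = 1.1 × 3.3³/12 = 3.29423 m⁴.
Centre of pressure: y_p = y_c + I_c/(y_c·A) = 6.35 + 3.29423/(6.35 × 3.63) = 6.35 + 0.142914 = 6.49291 m along the plane.
Vertically, h_p = y_p·sinθ = 6.49291 × 0.866025 = 5.62302 m.

h_p = 5.62 m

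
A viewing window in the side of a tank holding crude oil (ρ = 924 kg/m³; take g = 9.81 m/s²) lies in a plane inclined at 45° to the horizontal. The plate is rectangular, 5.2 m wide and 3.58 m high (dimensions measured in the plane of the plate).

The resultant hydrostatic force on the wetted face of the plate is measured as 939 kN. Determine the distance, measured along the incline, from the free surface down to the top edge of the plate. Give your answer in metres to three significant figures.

y_top ≈ 6.08 m

γ = ρg = 924 × 9.81 / 1000 = 9.06444 kN/m³.
A = 5.2 × 3.58 = 18.616 m².
From F = γ·h_c·A, the centroid depth is h_c = 939/(9.06444 × 18.616) = 5.56465 m.
Let θ = 45° be the plate's angle to the horizontal; measure y along the incline from where the plane meets the free surface. Vertical depth h = y·sinθ with sinθ = 0.707107.
Along the incline, y_c = h_c/sinθ = 5.56465/0.707107 = 7.8696 m.
The centroid lies 3.58/2 = 1.79 m below the top edge, so the top edge sits at y_top = 7.8696 − 1.79 = 6.0796 m along the incline.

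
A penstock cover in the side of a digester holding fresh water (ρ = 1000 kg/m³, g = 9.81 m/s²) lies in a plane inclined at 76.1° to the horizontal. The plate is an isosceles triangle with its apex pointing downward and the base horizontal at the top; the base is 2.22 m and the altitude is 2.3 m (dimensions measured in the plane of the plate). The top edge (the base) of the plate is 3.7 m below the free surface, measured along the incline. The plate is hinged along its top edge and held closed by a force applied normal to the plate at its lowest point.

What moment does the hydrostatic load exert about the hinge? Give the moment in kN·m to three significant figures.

γ = ρg = 1000 × 9.81 = 9810 N/m³ = 9.81 kN/m³.
Let θ = 76.1° be the plate's angle to the horizontal; measure y along the incline from where the plane meets the free surface. Vertical depth h = y·sinθ with sinθ = 0.970716.
With the apex down, the centroid sits h/3 = 2.3/3 = 0.766667 m below the base (the top edge), so y_c = 3.7 + 0.766667 = 4.46667 m and h_c = 4.46667 × 0.970716 = 4.33587 m.
A = ½ × 2.22 × 2.3 = 2.553 m².
Resultant F = γ·h_c·A = 9.81 × 4.33587 × 2.553 = 108.592 kN.
I_c = b·h³/36 = 2.22 × 2.3³/36 = 0.750298 m⁴.
Centre of pressure: y_p = y_c + I_c/(y_c·A) = 4.46667 + 0.750298/(4.46667 × 2.553) = 4.46667 + 0.0657959 = 4.53247 m along the plane.
The resultant acts 0.766667 + 0.0657959 = 0.832463 m (along the plate) below the hinge at the top edge, so the moment about the hinge is M = F × 0.832463 = 108.592 × 0.832463 = 90.3988 kN·m.

M ≈ 90.4 kN·m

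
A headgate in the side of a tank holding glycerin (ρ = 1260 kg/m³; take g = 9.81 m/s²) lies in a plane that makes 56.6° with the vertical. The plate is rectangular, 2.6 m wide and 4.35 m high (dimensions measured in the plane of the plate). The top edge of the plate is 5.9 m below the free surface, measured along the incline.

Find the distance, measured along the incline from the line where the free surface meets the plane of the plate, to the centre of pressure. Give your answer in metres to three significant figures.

y_p = 8.27 m

γ = ρg = 1260 × 9.81 / 1000 = 12.3606 kN/m³.
The plate makes 56.6° with the vertical, i.e. θ = 90° − 56.6° = 33.4° to the horizontal. Measuring y along the incline from the free-surface line, vertical depth h = y·sinθ with sinθ = 0.550481.
The centroid lies 4.35/2 = 2.175 m below the top edge, so y_c = 5.9 + 2.175 = 8.075 m and h_c = 8.075 × 0.550481 = 4.44513 m.
A = 2.6 × 4.35 = 11.31 m².
Resultant F = γ·h_c·A = 12.3606 × 4.44513 × 11.31 = 621.422 kN.
I_c = b·h³/12 = 2.6 × 4.35³/12 = 17.8345 m⁴.
Centre of pressure: y_p = y_c + I_c/(y_c·A) = 8.075 + 17.8345/(8.075 × 11.31) = 8.075 + 0.195279 = 8.27028 m along the plane.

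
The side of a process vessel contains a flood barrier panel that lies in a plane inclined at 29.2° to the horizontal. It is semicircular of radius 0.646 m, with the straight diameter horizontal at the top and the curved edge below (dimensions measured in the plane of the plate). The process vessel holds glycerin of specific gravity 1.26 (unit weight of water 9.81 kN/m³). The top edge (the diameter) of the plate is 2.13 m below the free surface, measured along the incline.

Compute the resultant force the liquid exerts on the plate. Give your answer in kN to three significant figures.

F ≈ 9.50 kN

γ = 1.26 × 9.81 = 12.3606 kN/m³.
Let θ = 29.2° be the plate's angle to the horizontal; measure y along the incline from where the plane meets the free surface. Vertical depth h = y·sinθ with sinθ = 0.487860.
The centroid of a semicircle lies 4r/(3π) = 0.274171 m from the diameter, here below the top edge, so y_c = 2.13 + 0.274171 = 2.40417 m and h_c = 2.40417 × 0.487860 = 1.1729 m.
A = πr²/2 = π × 0.646²/2 = 0.655518 m².
Resultant F = γ·h_c·A = 12.3606 × 1.1729 × 0.655518 = 9.50353 kN.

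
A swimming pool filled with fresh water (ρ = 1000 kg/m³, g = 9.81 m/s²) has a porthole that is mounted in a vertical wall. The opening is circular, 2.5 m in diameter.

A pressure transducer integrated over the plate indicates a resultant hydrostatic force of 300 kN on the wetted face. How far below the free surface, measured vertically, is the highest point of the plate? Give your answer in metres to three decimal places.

d_top ≈ 4.980 m

γ = ρg = 1000 × 9.81 = 9810 N/m³ = 9.81 kN/m³.
A = π(1.25)² = 4.90874 m².
From F = γ·h_c·A, the centroid depth is h_c = 300/(9.81 × 4.90874) = 6.22992 m.
The centroid is at the centre, 1.25 m below the top of the plate, so the highest point sits at h_top = 6.22992 − 1.25 = 4.97992 m below the surface.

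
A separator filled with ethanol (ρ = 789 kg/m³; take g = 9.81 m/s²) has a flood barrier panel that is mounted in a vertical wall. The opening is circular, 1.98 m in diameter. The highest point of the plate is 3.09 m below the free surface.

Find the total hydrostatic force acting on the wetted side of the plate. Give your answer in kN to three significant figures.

F ≈ 97.2 kN

γ = ρg = 789 × 9.81 / 1000 = 7.74009 kN/m³.
The centroid is at the centre, 0.99 m below the top of the plate, so the centroid depth is h_c = 3.09 + 0.99 = 4.08 m.
A = π(0.99)² = 3.07907 m².
Resultant F = γ·h_c·A = 7.74009 × 4.08 × 3.07907 = 97.2357 kN.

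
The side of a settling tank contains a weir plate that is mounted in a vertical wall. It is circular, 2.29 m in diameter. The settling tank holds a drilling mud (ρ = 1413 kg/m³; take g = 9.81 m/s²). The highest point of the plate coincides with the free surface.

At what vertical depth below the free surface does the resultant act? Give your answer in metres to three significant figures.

γ = ρg = 1413 × 9.81 / 1000 = 13.86153 kN/m³.
The centroid is at the centre, 1.145 m below the top of the plate, so the centroid depth is h_c = 1.145 m.
A = π(1.145)² = 4.11871 m².
Resultant F = γ·h_c·A = 13.86153 × 1.145 × 4.11871 = 65.3699 kN.
I_c = πr⁴/4 = π × 1.145⁴/4 = 1.34993 m⁴.
Centre of pressure: y_p = y_c + I_c/(y_c·A) = 1.145 + 1.34993/(1.145 × 4.11871) = 1.145 + 0.286249 = 1.43125 m along the plane.

h_p = 1.43 m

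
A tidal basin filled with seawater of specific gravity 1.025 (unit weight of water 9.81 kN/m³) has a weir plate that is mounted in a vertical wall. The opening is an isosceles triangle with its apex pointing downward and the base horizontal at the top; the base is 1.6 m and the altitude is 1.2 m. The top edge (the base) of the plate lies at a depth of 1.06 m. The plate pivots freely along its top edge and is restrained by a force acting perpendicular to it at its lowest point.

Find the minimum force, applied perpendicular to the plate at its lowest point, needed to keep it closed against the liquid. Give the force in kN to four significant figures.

P ≈ 5.341 kN

γ = 1.025 × 9.81 = 10.05525 kN/m³.
With the apex down, the centroid sits h/3 = 1.2/3 = 0.4 m below the base (the top edge), so the centroid depth is h_c = 1.06 + 0.4 = 1.46 m.
A = ½ × 1.6 × 1.2 = 0.96 m².
Resultant F = γ·h_c·A = 10.05525 × 1.46 × 0.96 = 14.0934 kN.
I_c = b·h³/36 = 1.6 × 1.2³/36 = 0.0768 m⁴.
Centre of pressure: y_p = y_c + I_c/(y_c·A) = 1.46 + 0.0768/(1.46 × 0.96) = 1.46 + 0.0547945 = 1.51479 m along the plane.
The resultant acts 0.4 + 0.0547945 = 0.454795 m (along the plate) below the hinge at the top edge, so the moment about the hinge is M = F × 0.454795 = 14.0934 × 0.454795 = 6.40961 kN·m.
A normal force at the bottom, 1.2 m from the hinge, must supply this moment: P = 6.40961/1.2 = 5.34134 kN.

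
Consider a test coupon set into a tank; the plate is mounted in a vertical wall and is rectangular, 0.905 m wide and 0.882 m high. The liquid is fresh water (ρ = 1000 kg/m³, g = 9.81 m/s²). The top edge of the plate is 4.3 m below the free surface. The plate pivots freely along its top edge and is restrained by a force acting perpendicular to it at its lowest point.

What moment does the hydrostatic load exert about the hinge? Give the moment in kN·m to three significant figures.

γ = ρg = 1000 × 9.81 = 9810 N/m³ = 9.81 kN/m³.
The centroid lies 0.882/2 = 0.441 m below the top edge, so the centroid depth is h_c = 4.3 + 0.441 = 4.741 m.
A = 0.905 × 0.882 = 0.79821 m².
Resultant F = γ·h_c·A = 9.81 × 4.741 × 0.79821 = 37.1241 kN.
I_c = b·h³/12 = 0.905 × 0.882³/12 = 0.0517456 m⁴.
Centre of pressure: y_p = y_c + I_c/(y_c·A) = 4.741 + 0.0517456/(4.741 × 0.79821) = 4.741 + 0.0136737 = 4.75467 m along the plane.
The resultant acts 0.441 + 0.0136737 = 0.454674 m (along the plate) below the hinge at the top edge, so the moment about the hinge is M = F × 0.454674 = 37.1241 × 0.454674 = 16.8794 kN·m.

M ≈ 16.9 kN·m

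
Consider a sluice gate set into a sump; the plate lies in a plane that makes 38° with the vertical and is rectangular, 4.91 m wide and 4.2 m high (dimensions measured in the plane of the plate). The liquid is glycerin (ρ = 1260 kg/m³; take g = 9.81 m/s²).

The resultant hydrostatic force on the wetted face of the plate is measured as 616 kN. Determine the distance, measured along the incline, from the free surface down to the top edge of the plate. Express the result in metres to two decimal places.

γ = ρg = 1260 × 9.81 / 1000 = 12.3606 kN/m³.
A = 4.91 × 4.2 = 20.622 m².
From F = γ·h_c·A, the centroid depth is h_c = 616/(12.3606 × 20.622) = 2.41663 m.
The plate makes 38° with the vertical, i.e. θ = 90° − 38° = 52° to the horizontal. Measuring y along the incline from the free-surface line, vertical depth h = y·sinθ with sinθ = 0.788011.
Along the incline, y_c = h_c/sinθ = 2.41663/0.788011 = 3.06675 m.
The centroid lies 4.2/2 = 2.1 m below the top edge, so the top edge sits at y_top = 3.06675 − 2.1 = 0.96675 m along the incline.

y_top ≈ 0.97 m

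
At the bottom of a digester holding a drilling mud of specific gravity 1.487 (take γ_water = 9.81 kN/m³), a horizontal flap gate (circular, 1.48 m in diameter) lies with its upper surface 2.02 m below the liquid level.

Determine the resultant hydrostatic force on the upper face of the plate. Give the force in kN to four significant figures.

F ≈ 50.69 kN

γ = 1.487 × 9.81 = 14.58747 kN/m³.
The plate is horizontal, so pressure is uniform at p = γ·h = 14.58747 × 2.02 = 29.4667 kN/m².
A = π(0.74)² = 1.72034 m².
F = p·A = 29.4667 × 1.72034 = 50.6927 kN.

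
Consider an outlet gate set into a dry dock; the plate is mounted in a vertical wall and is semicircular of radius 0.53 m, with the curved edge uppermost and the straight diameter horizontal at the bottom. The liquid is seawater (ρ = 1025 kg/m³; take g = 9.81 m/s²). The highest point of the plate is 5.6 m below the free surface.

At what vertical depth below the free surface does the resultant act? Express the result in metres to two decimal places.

h_p = 5.91 m

γ = ρg = 1025 × 9.81 / 1000 = 10.05525 kN/m³.
The centroid lies 4r/(3π) = 0.224939 m above the diameter, so r − 4r/(3π) = 0.53 − 0.224939 = 0.305061 m below the topmost point, so the centroid depth is h_c = 5.6 + 0.305061 = 5.90506 m.
A = πr²/2 = π × 0.53²/2 = 0.441237 m².
Resultant F = γ·h_c·A = 10.05525 × 5.90506 × 0.441237 = 26.1993 kN.
I_c = (π/8 − 8/(9π))·r⁴ = 0.109757 × 0.53⁴ = 0.00866036 m⁴.
Centre of pressure: y_p = y_c + I_c/(y_c·A) = 5.90506 + 0.00866036/(5.90506 × 0.441237) = 5.90506 + 0.00332384 = 5.90838 m along the plane.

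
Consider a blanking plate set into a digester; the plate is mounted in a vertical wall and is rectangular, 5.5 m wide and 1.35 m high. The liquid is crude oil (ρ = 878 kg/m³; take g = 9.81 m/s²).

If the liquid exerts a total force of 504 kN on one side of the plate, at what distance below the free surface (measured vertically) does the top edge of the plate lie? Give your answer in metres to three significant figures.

d_top ≈ 7.21 m

γ = ρg = 878 × 9.81 / 1000 = 8.61318 kN/m³.
A = 5.5 × 1.35 = 7.425 m².
From F = γ·h_c·A, the centroid depth is h_c = 504/(8.61318 × 7.425) = 7.8808 m.
The centroid lies 1.35/2 = 0.675 m below the top edge, so the top edge sits at h_top = 7.8808 − 0.675 = 7.2058 m below the surface.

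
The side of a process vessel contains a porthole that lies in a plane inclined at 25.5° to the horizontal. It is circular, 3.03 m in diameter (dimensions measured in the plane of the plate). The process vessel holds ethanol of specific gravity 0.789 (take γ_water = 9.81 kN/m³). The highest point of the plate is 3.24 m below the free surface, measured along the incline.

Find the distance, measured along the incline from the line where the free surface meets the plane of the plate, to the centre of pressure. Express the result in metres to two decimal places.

γ = 0.789 × 9.81 = 7.74009 kN/m³.
Let θ = 25.5° be the plate's angle to the horizontal; measure y along the incline from where the plane meets the free surface. Vertical depth h = y·sinθ with sinθ = 0.430511.
The centroid is at the centre, 1.515 m below the top of the plate, so y_c = 3.24 + 1.515 = 4.755 m and h_c = 4.755 × 0.430511 = 2.04708 m.
A = π(1.515)² = 7.21066 m².
Resultant F = γ·h_c·A = 7.74009 × 2.04708 × 7.21066 = 114.25 kN.
I_c = πr⁴/4 = π × 1.515⁴/4 = 4.13752 m⁴.
Centre of pressure: y_p = y_c + I_c/(y_c·A) = 4.755 + 4.13752/(4.755 × 7.21066) = 4.755 + 0.120674 = 4.87567 m along the plane.

y_p = 4.88 m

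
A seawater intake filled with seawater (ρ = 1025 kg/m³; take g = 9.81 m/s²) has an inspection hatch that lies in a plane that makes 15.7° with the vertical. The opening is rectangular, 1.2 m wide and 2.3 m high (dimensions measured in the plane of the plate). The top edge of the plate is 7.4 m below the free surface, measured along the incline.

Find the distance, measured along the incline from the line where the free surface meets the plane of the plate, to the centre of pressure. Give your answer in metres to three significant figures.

γ = ρg = 1025 × 9.81 / 1000 = 10.05525 kN/m³.
The plate makes 15.7° with the vertical, i.e. θ = 90° − 15.7° = 74.3° to the horizontal. Measuring y along the incline from the free-surface line, vertical depth h = y·sinθ with sinθ = 0.962692.
The centroid lies 2.3/2 = 1.15 m below the top edge, so y_c = 7.4 + 1.15 = 8.55 m and h_c = 8.55 × 0.962692 = 8.23102 m.
A = 1.2 × 2.3 = 2.76 m².
Resultant F = γ·h_c·A = 10.05525 × 8.23102 × 2.76 = 228.431 kN.
I_c = b·h³/12 = 1.2 × 2.3³/12 = 1.2167 m⁴.
Centre of pressure: y_p = y_c + I_c/(y_c·A) = 8.55 + 1.2167/(8.55 × 2.76) = 8.55 + 0.0515595 = 8.60156 m along the plane.

y_p = 8.60 m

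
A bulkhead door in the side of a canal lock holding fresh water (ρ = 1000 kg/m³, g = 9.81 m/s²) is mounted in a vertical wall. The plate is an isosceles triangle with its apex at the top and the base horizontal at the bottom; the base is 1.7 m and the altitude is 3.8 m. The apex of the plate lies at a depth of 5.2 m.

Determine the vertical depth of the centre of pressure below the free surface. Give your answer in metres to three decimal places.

γ = ρg = 1000 × 9.81 = 9810 N/m³ = 9.81 kN/m³.
With the apex up, the centroid sits 2h/3 = 2 × 3.8/3 = 2.53333 m below the apex, so the centroid depth is h_c = 5.2 + 2.53333 = 7.73333 m.
A = ½ × 1.7 × 3.8 = 3.23 m².
Resultant F = γ·h_c·A = 9.81 × 7.73333 × 3.23 = 245.041 kN.
I_c = b·h³/36 = 1.7 × 3.8³/36 = 2.59118 m⁴.
Centre of pressure: y_p = y_c + I_c/(y_c·A) = 7.73333 + 2.59118/(7.73333 × 3.23) = 7.73333 + 0.103736 = 7.83707 m along the plane.

h_p = 7.837 m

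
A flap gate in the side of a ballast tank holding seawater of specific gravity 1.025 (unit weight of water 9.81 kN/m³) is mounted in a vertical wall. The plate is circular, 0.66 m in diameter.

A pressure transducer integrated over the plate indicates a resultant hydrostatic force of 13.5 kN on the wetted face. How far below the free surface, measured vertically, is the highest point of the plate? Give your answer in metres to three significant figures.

d_top ≈ 3.59 m

γ = 1.025 × 9.81 = 10.05525 kN/m³.
A = π(0.33)² = 0.342119 m².
From F = γ·h_c·A, the centroid depth is h_c = 13.5/(10.05525 × 0.342119) = 3.92431 m.
The centroid is at the centre, 0.33 m below the top of the plate, so the highest point sits at h_top = 3.92431 − 0.33 = 3.59431 m below the surface.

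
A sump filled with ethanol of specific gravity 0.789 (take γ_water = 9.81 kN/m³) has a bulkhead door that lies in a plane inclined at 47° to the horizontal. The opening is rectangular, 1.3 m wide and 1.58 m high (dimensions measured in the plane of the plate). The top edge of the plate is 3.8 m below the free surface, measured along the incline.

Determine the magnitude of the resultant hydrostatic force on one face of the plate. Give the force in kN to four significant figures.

F ≈ 53.37 kN

γ = 0.789 × 9.81 = 7.74009 kN/m³.
Let θ = 47° be the plate's angle to the horizontal; measure y along the incline from where the plane meets the free surface. Vertical depth h = y·sinθ with sinθ = 0.731354.
The centroid lies 1.58/2 = 0.79 m below the top edge, so y_c = 3.8 + 0.79 = 4.59 m and h_c = 4.59 × 0.731354 = 3.35691 m.
A = 1.3 × 1.58 = 2.054 m².
Resultant F = γ·h_c·A = 7.74009 × 3.35691 × 2.054 = 53.3686 kN.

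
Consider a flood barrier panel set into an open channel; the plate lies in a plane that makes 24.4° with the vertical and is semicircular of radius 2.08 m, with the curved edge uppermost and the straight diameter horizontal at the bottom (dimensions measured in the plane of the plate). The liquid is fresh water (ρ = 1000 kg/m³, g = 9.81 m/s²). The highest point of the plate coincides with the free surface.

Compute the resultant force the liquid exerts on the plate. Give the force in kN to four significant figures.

F ≈ 72.69 kN

γ = ρg = 1000 × 9.81 = 9810 N/m³ = 9.81 kN/m³.
The plate makes 24.4° with the vertical, i.e. θ = 90° − 24.4° = 65.6° to the horizontal. Measuring y along the incline from the free-surface line, vertical depth h = y·sinθ with sinθ = 0.910684.
The centroid lies 4r/(3π) = 0.882779 m above the diameter, so r − 4r/(3π) = 2.08 − 0.882779 = 1.19722 m below the topmost point, so y_c = 1.19722 m and h_c = 1.19722 × 0.910684 = 1.09029 m.
A = πr²/2 = π × 2.08²/2 = 6.79589 m².
Resultant F = γ·h_c·A = 9.81 × 1.09029 × 6.79589 = 72.6871 kN.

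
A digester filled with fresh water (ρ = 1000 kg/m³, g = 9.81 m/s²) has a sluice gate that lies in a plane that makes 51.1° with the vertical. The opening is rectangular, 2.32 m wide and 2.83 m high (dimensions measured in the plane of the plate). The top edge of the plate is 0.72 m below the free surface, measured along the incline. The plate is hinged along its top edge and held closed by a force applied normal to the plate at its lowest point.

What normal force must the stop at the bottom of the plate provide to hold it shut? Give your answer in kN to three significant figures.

P ≈ 52.7 kN

γ = ρg = 1000 × 9.81 = 9810 N/m³ = 9.81 kN/m³.
The plate makes 51.1° with the vertical, i.e. θ = 90° − 51.1° = 38.9° to the horizontal. Measuring y along the incline from the free-surface line, vertical depth h = y·sinθ with sinθ = 0.627963.
The centroid lies 2.83/2 = 1.415 m below the top edge, so y_c = 0.72 + 1.415 = 2.135 m and h_c = 2.135 × 0.627963 = 1.3407 m.
A = 2.32 × 2.83 = 6.5656 m².
Resultant F = γ·h_c·A = 9.81 × 1.3407 × 6.5656 = 86.3525 kN.
I_c = b·h³/12 = 2.32 × 2.83³/12 = 4.38194 m⁴.
Centre of pressure: y_p = y_c + I_c/(y_c·A) = 2.135 + 4.38194/(2.135 × 6.5656) = 2.135 + 0.312604 = 2.4476 m along the plane.
The resultant acts 1.415 + 0.312604 = 1.7276 m (along the plate) below the hinge at the top edge, so the moment about the hinge is M = F × 1.7276 = 86.3525 × 1.7276 = 149.183 kN·m.
A normal force at the bottom, 2.83 m from the hinge, must supply this moment: P = 149.183/2.83 = 52.7148 kN.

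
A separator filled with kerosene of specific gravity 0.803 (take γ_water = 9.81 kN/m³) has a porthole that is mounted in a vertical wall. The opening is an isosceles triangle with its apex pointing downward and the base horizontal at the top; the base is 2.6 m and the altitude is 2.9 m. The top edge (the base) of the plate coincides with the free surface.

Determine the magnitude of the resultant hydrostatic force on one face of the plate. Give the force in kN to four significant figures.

γ = 0.803 × 9.81 = 7.87743 kN/m³.
With the apex down, the centroid sits h/3 = 2.9/3 = 0.966667 m below the base (the top edge), so the centroid depth is h_c = 0.966667 m.
A = ½ × 2.6 × 2.9 = 3.77 m².
Resultant F = γ·h_c·A = 7.87743 × 0.966667 × 3.77 = 28.708 kN.

F ≈ 28.71 kN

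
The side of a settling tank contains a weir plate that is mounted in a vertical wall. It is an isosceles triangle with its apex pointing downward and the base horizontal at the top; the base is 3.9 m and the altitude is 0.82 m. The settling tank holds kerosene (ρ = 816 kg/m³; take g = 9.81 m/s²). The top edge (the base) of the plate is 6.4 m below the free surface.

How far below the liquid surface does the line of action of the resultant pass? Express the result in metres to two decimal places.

h_p = 6.68 m

γ = ρg = 816 × 9.81 / 1000 = 8.00496 kN/m³.
With the apex down, the centroid sits h/3 = 0.82/3 = 0.273333 m below the base (the top edge), so the centroid depth is h_c = 6.4 + 0.273333 = 6.67333 m.
A = ½ × 3.9 × 0.82 = 1.599 m².
Resultant F = γ·h_c·A = 8.00496 × 6.67333 × 1.599 = 85.4182 kN.
I_c = b·h³/36 = 3.9 × 0.82³/36 = 0.0597315 m⁴.
Centre of pressure: y_p = y_c + I_c/(y_c·A) = 6.67333 + 0.0597315/(6.67333 × 1.599) = 6.67333 + 0.00559774 = 6.67893 m along the plane.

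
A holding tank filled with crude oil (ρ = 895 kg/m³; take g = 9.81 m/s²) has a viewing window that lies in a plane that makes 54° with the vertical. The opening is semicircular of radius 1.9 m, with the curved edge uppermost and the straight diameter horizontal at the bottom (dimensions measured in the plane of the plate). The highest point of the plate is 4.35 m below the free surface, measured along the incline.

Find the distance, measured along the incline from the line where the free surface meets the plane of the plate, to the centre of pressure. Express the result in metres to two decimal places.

y_p = 5.49 m

γ = ρg = 895 × 9.81 / 1000 = 8.77995 kN/m³.
The plate makes 54° with the vertical, i.e. θ = 90° − 54° = 36° to the horizontal. Measuring y along the incline from the free-surface line, vertical depth h = y·sinθ with sinθ = 0.587785.
The centroid lies 4r/(3π) = 0.806385 m above the diameter, so r − 4r/(3π) = 1.9 − 0.806385 = 1.09361 m below the topmost point, so y_c = 4.35 + 1.09361 = 5.44361 m and h_c = 5.44361 × 0.587785 = 3.19967 m.
A = πr²/2 = π × 1.9²/2 = 5.67057 m².
Resultant F = γ·h_c·A = 8.77995 × 3.19967 × 5.67057 = 159.303 kN.
I_c = (π/8 − 8/(9π))·r⁴ = 0.109757 × 1.9⁴ = 1.43036 m⁴.
Centre of pressure: y_p = y_c + I_c/(y_c·A) = 5.44361 + 1.43036/(5.44361 × 5.67057) = 5.44361 + 0.0463374 = 5.48995 m along the plane.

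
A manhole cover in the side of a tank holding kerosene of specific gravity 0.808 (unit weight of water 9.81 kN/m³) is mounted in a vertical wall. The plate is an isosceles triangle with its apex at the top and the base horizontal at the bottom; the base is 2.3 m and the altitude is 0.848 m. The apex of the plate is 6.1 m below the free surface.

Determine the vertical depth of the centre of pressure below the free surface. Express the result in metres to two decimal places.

h_p = 6.67 m

γ = 0.808 × 9.81 = 7.92648 kN/m³.
With the apex up, the centroid sits 2h/3 = 2 × 0.848/3 = 0.565333 m below the apex, so the centroid depth is h_c = 6.1 + 0.565333 = 6.66533 m.
A = ½ × 2.3 × 0.848 = 0.9752 m².
Resultant F = γ·h_c·A = 7.92648 × 6.66533 × 0.9752 = 51.5224 kN.
I_c = b·h³/36 = 2.3 × 0.848³/36 = 0.0389595 m⁴.
Centre of pressure: y_p = y_c + I_c/(y_c·A) = 6.66533 + 0.0389595/(6.66533 × 0.9752) = 6.66533 + 0.00599374 = 6.67132 m along the plane.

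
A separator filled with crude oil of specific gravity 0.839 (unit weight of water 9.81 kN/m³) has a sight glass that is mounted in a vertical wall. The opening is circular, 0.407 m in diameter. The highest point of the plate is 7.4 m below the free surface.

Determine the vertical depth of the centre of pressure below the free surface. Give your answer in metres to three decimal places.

γ = 0.839 × 9.81 = 8.23059 kN/m³.
The centroid is at the centre, 0.2035 m below the top of the plate, so the centroid depth is h_c = 7.4 + 0.2035 = 7.6035 m.
A = π(0.2035)² = 0.1301 m².
Resultant F = γ·h_c·A = 8.23059 × 7.6035 × 0.1301 = 8.14183 kN.
I_c = πr⁴/4 = π × 0.2035⁴/4 = 0.00134694 m⁴.
Centre of pressure: y_p = y_c + I_c/(y_c·A) = 7.6035 + 0.00134694/(7.6035 × 0.1301) = 7.6035 + 0.00136162 = 7.60486 m along the plane.

h_p = 7.605 m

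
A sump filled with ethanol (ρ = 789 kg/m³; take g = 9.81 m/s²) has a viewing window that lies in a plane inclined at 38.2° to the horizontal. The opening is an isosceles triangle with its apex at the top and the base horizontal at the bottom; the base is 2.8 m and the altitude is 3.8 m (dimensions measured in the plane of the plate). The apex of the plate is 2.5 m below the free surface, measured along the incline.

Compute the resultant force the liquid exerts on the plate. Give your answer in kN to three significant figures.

γ = ρg = 789 × 9.81 / 1000 = 7.74009 kN/m³.
Let θ = 38.2° be the plate's angle to the horizontal; measure y along the incline from where the plane meets the free surface. Vertical depth h = y·sinθ with sinθ = 0.618408.
With the apex up, the centroid sits 2h/3 = 2 × 3.8/3 = 2.53333 m below the apex, so y_c = 2.5 + 2.53333 = 5.03333 m and h_c = 5.03333 × 0.618408 = 3.11265 m.
A = ½ × 2.8 × 3.8 = 5.32 m².
Resultant F = γ·h_c·A = 7.74009 × 3.11265 × 5.32 = 128.17 kN.

F ≈ 128 kN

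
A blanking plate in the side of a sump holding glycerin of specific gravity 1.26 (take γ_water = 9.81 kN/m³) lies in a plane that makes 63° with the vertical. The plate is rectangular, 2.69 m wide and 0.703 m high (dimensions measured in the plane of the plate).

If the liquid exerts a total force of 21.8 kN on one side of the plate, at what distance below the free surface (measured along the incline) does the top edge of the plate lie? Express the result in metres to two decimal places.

γ = 1.26 × 9.81 = 12.3606 kN/m³.
A = 2.69 × 0.703 = 1.89107 m².
From F = γ·h_c·A, the centroid depth is h_c = 21.8/(12.3606 × 1.89107) = 0.93263 m.
The plate makes 63° with the vertical, i.e. θ = 90° − 63° = 27° to the horizontal. Measuring y along the incline from the free-surface line, vertical depth h = y·sinθ with sinθ = 0.453990.
Along the incline, y_c = h_c/sinθ = 0.93263/0.453990 = 2.0543 m.
The centroid lies 0.703/2 = 0.3515 m below the top edge, so the top edge sits at y_top = 2.0543 − 0.3515 = 1.7028 m along the incline.

y_top ≈ 1.70 m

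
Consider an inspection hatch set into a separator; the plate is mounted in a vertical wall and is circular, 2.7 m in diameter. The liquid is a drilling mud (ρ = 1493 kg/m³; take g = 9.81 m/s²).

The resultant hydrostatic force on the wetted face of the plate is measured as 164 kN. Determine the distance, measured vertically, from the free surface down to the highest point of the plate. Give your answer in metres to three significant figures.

d_top ≈ 0.606 m

γ = ρg = 1493 × 9.81 / 1000 = 14.64633 kN/m³.
A = π(1.35)² = 5.72555 m².
From F = γ·h_c·A, the centroid depth is h_c = 164/(14.64633 × 5.72555) = 1.95568 m.
The centroid is at the centre, 1.35 m below the top of the plate, so the highest point sits at h_top = 1.95568 − 1.35 = 0.60568 m below the surface.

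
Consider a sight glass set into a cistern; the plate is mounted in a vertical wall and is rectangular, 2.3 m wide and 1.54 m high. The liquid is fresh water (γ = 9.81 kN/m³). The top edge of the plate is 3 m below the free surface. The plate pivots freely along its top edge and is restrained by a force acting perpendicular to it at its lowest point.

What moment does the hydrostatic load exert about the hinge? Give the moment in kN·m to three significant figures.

M ≈ 108 kN·m

γ = 9.81 kN/m³.
The centroid lies 1.54/2 = 0.77 m below the top edge, so the centroid depth is h_c = 3 + 0.77 = 3.77 m.
A = 2.3 × 1.54 = 3.542 m².
Resultant F = γ·h_c·A = 9.81 × 3.77 × 3.542 = 130.996 kN.
I_c = b·h³/12 = 2.3 × 1.54³/12 = 0.700017 m⁴.
Centre of pressure: y_p = y_c + I_c/(y_c·A) = 3.77 + 0.700017/(3.77 × 3.542) = 3.77 + 0.0524226 = 3.82242 m along the plane.
The resultant acts 0.77 + 0.0524226 = 0.822423 m (along the plate) below the hinge at the top edge, so the moment about the hinge is M = F × 0.822423 = 130.996 × 0.822423 = 107.734 kN·m.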